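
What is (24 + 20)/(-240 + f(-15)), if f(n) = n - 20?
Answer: -4/25 ≈ -0.16000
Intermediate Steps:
f(n) = -20 + n
(24 + 20)/(-240 + f(-15)) = (24 + 20)/(-240 + (-20 - 15)) = 44/(-240 - 35) = 44/(-275) = 44*(-1/275) = -4/25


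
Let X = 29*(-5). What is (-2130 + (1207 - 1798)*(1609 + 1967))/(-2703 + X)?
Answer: 1057773/1424 ≈ 742.82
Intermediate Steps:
X = -145
(-2130 + (1207 - 1798)*(1609 + 1967))/(-2703 + X) = (-2130 + (1207 - 1798)*(1609 + 1967))/(-2703 - 145) = (-2130 - 591*3576)/(-2848) = (-2130 - 2113416)*(-1/2848) = -2115546*(-1/2848) = 1057773/1424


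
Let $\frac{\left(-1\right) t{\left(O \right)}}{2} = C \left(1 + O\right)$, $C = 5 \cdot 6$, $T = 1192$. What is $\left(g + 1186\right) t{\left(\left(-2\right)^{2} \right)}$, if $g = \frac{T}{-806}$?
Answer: $- \frac{143208600}{403} \approx -3.5536 \cdot 10^{5}$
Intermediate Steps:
$C = 30$
$t{\left(O \right)} = -60 - 60 O$ ($t{\left(O \right)} = - 2 \cdot 30 \left(1 + O\right) = - 2 \left(30 + 30 O\right) = -60 - 60 O$)
$g = - \frac{596}{403}$ ($g = \frac{1192}{-806} = 1192 \left(- \frac{1}{806}\right) = - \frac{596}{403} \approx -1.4789$)
$\left(g + 1186\right) t{\left(\left(-2\right)^{2} \right)} = \left(- \frac{596}{403} + 1186\right) \left(-60 - 60 \left(-2\right)^{2}\right) = \frac{477362 \left(-60 - 240\right)}{403} = \frac{477362}{403} \left(-300\right) = - \frac{143208600}{403}$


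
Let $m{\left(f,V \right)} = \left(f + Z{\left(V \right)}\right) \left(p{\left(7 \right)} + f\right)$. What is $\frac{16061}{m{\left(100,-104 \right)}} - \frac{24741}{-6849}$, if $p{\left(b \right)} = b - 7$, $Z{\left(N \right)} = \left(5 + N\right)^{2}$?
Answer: $\frac{2734007321}{753466100} \approx 3.6286$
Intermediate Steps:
$p{\left(b \right)} = -7 + b$
$m{\left(f,V \right)} = f \left(f + \left(5 + V\right)^{2}\right)$ ($m{\left(f,V \right)} = \left(f + \left(5 + V\right)^{2}\right) \left(\left(-7 + 7\right) + f\right) = \left(f + \left(5 + V\right)^{2}\right) \left(0 + f\right) = \left(f + \left(5 + V\right)^{2}\right) f = f \left(f + \left(5 + V\right)^{2}\right)$)
$\frac{16061}{m{\left(100,-104 \right)}} - \frac{24741}{-6849} = \frac{16061}{100 \left(100 + \left(5 - 104\right)^{2}\right)} - \frac{24741}{-6849} = \frac{16061}{100 \left(100 + \left(-99\right)^{2}\right)} - - \frac{2749}{761} = \frac{16061}{100 \left(100 + 9801\right)} + \frac{2749}{761} = \frac{16061}{100 \cdot 9901} + \frac{2749}{761} = \frac{16061}{990100} + \frac{2749}{761} = \frac{2734007321}{753466100}$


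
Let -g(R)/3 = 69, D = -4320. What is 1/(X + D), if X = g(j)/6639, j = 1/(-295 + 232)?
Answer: -2213/9560229 ≈ -0.00023148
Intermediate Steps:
j = -1/63 (j = 1/(-63) = -1/63 ≈ -0.015873)
g(R) = -207 (g(R) = -3*69 = -207)
X = -69/2213 (X = -207/6639 = -207*1/6639 = -69/2213 ≈ -0.031179)
1/(X + D) = 1/(-69/2213 - 4320) = 1/(-9560229/2213) = -2213/9560229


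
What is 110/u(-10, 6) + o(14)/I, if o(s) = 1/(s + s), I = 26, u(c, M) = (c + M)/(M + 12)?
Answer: -360359/728 ≈ -495.00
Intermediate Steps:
u(c, M) = (M + c)/(12 + M)
o(s) = 1/(2*s)
110/u(-10, 6) + o(14)/I = 110/(((6 - 10)/(12 + 6))) + ((½)/14)/26 = 110/((-4/18)) + ((½)*(1/14))*(1/26) = 110/(((1/18)*(-4))) + (1/28)*(1/26) = 110/(-2/9) + 1/728 = 110*(-9/2) + 1/728 = -495 + 1/728 = -360359/728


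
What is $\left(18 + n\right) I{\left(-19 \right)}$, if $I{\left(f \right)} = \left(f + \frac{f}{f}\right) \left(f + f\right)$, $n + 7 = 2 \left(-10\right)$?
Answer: $-6156$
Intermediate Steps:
$n = -27$ ($n = -7 + 2 \left(-10\right) = -7 - 20 = -27$)
$I{\left(f \right)} = 2 f \left(1 + f\right)$ ($I{\left(f \right)} = \left(f + 1\right) 2 f = \left(1 + f\right) 2 f = 2 f \left(1 + f\right)$)
$\left(18 + n\right) I{\left(-19 \right)} = \left(18 - 27\right) 2 \left(-19\right) \left(1 - 19\right) = - 9 \cdot 2 \left(-19\right) \left(-18\right) = \left(-9\right) 684 = -6156$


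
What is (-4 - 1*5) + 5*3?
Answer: 6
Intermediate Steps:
(-4 - 1*5) + 5*3 = (-4 - 5) + 15 = -9 + 15 = 6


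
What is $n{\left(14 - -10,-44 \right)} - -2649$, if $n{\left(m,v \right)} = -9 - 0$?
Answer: $2640$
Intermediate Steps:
$n{\left(m,v \right)} = -9$ ($n{\left(m,v \right)} = -9 + 0 = -9$)
$n{\left(14 - -10,-44 \right)} - -2649 = -9 - -2649 = -9 + 2649 = 2640$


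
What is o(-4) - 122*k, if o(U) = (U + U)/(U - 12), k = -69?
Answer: 16837/2 ≈ 8418.5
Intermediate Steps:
o(U) = 2*U/(-12 + U) (o(U) = (2*U)/(-12 + U) = 2*U/(-12 + U))
o(-4) - 122*k = 2*(-4)/(-12 - 4) - 122*(-69) = 2*(-4)/(-16) + 8418 = 2*(-4)*(-1/16) + 8418 = ½ + 8418 = 16837/2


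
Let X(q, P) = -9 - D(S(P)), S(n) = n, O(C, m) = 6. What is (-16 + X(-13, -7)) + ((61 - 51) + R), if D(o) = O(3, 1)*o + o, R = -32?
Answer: 2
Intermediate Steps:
D(o) = 7*o (D(o) = 6*o + o = 7*o)
X(q, P) = -9 - 7*P
(-16 + X(-13, -7)) + ((61 - 51) + R) = (-16 + (-9 - 7*(-7))) + ((61 - 51) - 32) = (-16 + (-9 + 49)) + (10 - 32) = (-16 + 40) - 22 = 24 - 22 = 2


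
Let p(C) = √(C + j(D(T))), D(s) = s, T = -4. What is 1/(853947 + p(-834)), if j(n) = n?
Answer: 853947/729225479647 - I*√838/729225479647 ≈ 1.171e-6 - 3.9697e-11*I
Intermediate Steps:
p(C) = √(-4 + C) (p(C) = √(C - 4) = √(-4 + C))
1/(853947 + p(-834)) = 1/(853947 + √(-4 - 834)) = 1/(853947 + √(-838)) = 1/(853947 + I*√838)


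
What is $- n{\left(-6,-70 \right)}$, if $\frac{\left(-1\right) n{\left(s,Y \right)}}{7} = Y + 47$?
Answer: $-161$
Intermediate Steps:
$n{\left(s,Y \right)} = -329 - 7 Y$ ($n{\left(s,Y \right)} = - 7 \left(Y + 47\right) = - 7 \left(47 + Y\right) = -329 - 7 Y$)
$- n{\left(-6,-70 \right)} = - (-329 - -490) = - (-329 + 490) = \left(-1\right) 161 = -161$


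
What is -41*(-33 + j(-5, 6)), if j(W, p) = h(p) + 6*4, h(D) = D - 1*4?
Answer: 287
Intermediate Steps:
h(D) = -4 + D (h(D) = D - 4 = -4 + D)
j(W, p) = 20 + p (j(W, p) = (-4 + p) + 6*4 = (-4 + p) + 24 = 20 + p)
-41*(-33 + j(-5, 6)) = -41*(-33 + (20 + 6)) = -41*(-33 + 26) = -41*(-7) = 287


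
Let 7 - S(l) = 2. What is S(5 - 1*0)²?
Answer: 25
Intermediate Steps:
S(l) = 5 (S(l) = 7 - 1*2 = 7 - 2 = 5)
S(5 - 1*0)² = 5² = 25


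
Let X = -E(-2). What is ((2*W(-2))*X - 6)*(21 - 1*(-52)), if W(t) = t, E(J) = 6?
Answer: 1314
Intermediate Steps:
X = -6 (X = -1*6 = -6)
((2*W(-2))*X - 6)*(21 - 1*(-52)) = ((2*(-2))*(-6) - 6)*(21 - 1*(-52)) = (-4*(-6) - 6)*(21 + 52) = (24 - 6)*73 = 18*73 = 1314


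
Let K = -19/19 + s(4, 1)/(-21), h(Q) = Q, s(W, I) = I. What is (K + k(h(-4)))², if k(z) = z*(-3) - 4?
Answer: 21316/441 ≈ 48.336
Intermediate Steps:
k(z) = -4 - 3*z (k(z) = -3*z - 4 = -4 - 3*z)
K = -22/21 (K = -19/19 + 1/(-21) = -19*1/19 + 1*(-1/21) = -1 - 1/21 = -22/21 ≈ -1.0476)
(K + k(h(-4)))² = (-22/21 + (-4 - 3*(-4)))² = (-22/21 + (-4 + 12))² = (-22/21 + 8)² = (146/21)² = 21316/441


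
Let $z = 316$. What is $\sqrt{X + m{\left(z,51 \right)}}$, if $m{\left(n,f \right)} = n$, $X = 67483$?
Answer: $\sqrt{67799} \approx 260.38$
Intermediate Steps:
$\sqrt{X + m{\left(z,51 \right)}} = \sqrt{67483 + 316} = \sqrt{67799}$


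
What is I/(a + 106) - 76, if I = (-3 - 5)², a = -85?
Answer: -1532/21 ≈ -72.952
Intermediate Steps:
I = 64 (I = (-8)² = 64)
I/(a + 106) - 76 = 64/(-85 + 106) - 76 = 64/21 - 76 = -1532/21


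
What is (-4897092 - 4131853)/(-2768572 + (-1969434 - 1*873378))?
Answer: 9028945/5611384 ≈ 1.6090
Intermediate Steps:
(-4897092 - 4131853)/(-2768572 + (-1969434 - 1*873378)) = -9028945/(-2768572 + (-1969434 - 873378)) = -9028945/(-2768572 - 2842812) = -9028945/(-5611384) = -9028945*(-1/5611384) = 9028945/5611384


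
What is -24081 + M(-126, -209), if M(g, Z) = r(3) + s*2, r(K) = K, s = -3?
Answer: -24084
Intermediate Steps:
M(g, Z) = -3 (M(g, Z) = 3 - 3*2 = 3 - 6 = -3)
-24081 + M(-126, -209) = -24081 - 3 = -24084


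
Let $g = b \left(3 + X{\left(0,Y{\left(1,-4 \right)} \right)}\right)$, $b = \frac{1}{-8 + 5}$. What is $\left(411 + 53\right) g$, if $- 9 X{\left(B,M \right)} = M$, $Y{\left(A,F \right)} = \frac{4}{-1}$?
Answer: $- \frac{14384}{27} \approx -532.74$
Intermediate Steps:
$Y{\left(A,F \right)} = -4$ ($Y{\left(A,F \right)} = 4 \left(-1\right) = -4$)
$X{\left(B,M \right)} = - \frac{M}{9}$
$b = - \frac{1}{3}$ ($b = \frac{1}{-3} = - \frac{1}{3} \approx -0.33333$)
$g = - \frac{31}{27}$ ($g = - \frac{3 - - \frac{4}{9}}{3} = - \frac{3 + \frac{4}{9}}{3} = \left(- \frac{1}{3}\right) \frac{31}{9} = - \frac{31}{27} \approx -1.1481$)
$\left(411 + 53\right) g = \left(411 + 53\right) \left(- \frac{31}{27}\right) = 464 \left(- \frac{31}{27}\right) = - \frac{14384}{27}$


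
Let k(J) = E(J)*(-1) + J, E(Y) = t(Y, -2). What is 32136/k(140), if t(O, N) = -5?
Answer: 32136/145 ≈ 221.63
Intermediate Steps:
E(Y) = -5
k(J) = 5 + J (k(J) = -5*(-1) + J = 5 + J)
32136/k(140) = 32136/(5 + 140) = 32136/145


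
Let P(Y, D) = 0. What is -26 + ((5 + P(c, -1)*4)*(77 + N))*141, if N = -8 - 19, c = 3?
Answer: 35224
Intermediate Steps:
N = -27
-26 + ((5 + P(c, -1)*4)*(77 + N))*141 = -26 + ((5 + 0*4)*(77 - 27))*141 = -26 + ((5 + 0)*50)*141 = -26 + (5*50)*141 = -26 + 250*141 = -26 + 35250 = 35224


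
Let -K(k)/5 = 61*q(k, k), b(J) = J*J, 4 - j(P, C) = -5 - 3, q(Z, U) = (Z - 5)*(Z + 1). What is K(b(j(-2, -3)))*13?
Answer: -79914575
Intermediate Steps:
q(Z, U) = (1 + Z)*(-5 + Z) (q(Z, U) = (-5 + Z)*(1 + Z) = (1 + Z)*(-5 + Z))
j(P, C) = 12 (j(P, C) = 4 - (-5 - 3) = 4 - 1*(-8) = 4 + 8 = 12)
b(J) = J²
K(k) = 1525 - 305*k² + 1220*k (K(k) = -305*(-5 + k² - 4*k) = -5*(-305 - 244*k + 61*k²) = 1525 - 305*k² + 1220*k)
K(b(j(-2, -3)))*13 = (1525 - 305*(12²)² + 1220*12²)*13 = (1525 - 305*144² + 1220*144)*13 = (1525 - 305*20736 + 175680)*13 = (1525 - 6324480 + 175680)*13 = -6147275*13 = -79914575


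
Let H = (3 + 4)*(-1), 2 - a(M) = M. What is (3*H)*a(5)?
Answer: 63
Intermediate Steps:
a(M) = 2 - M
H = -7 (H = 7*(-1) = -7)
(3*H)*a(5) = (3*(-7))*(2 - 1*5) = -21*(2 - 5) = -21*(-3) = 63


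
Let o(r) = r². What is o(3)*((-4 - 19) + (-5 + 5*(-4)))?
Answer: -432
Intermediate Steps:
o(3)*((-4 - 19) + (-5 + 5*(-4))) = 3²*((-4 - 19) + (-5 + 5*(-4))) = 9*(-23 + (-5 - 20)) = 9*(-23 - 25) = 9*(-48) = -432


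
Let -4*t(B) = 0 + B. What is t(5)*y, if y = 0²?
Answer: 0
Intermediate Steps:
y = 0
t(B) = -B/4 (t(B) = -(0 + B)/4 = -B/4)
t(5)*y = -¼*5*0 = -5/4*0 = 0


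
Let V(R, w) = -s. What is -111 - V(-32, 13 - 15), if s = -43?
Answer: -154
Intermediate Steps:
V(R, w) = 43 (V(R, w) = -1*(-43) = 43)
-111 - V(-32, 13 - 15) = -111 - 1*43 = -111 - 43 = -154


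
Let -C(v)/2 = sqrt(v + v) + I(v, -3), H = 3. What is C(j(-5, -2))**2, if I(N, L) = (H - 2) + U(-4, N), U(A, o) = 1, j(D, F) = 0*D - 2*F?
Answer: 48 + 32*sqrt(2) ≈ 93.255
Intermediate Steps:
j(D, F) = -2*F (j(D, F) = 0 - 2*F = -2*F)
I(N, L) = 2 (I(N, L) = (3 - 2) + 1 = 1 + 1 = 2)
C(v) = -4 - 2*sqrt(2)*sqrt(v) (C(v) = -2*(sqrt(v + v) + 2) = -2*(sqrt(2*v) + 2) = -2*(sqrt(2)*sqrt(v) + 2) = -2*(2 + sqrt(2)*sqrt(v)) = -4 - 2*sqrt(2)*sqrt(v))
C(j(-5, -2))**2 = (-4 - 2*sqrt(2)*sqrt(-2*(-2)))**2 = (-4 - 2*sqrt(2)*sqrt(4))**2 = (-4 - 2*sqrt(2)*2)**2 = (-4 - 4*sqrt(2))**2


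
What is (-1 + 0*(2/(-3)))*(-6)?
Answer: 6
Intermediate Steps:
(-1 + 0*(2/(-3)))*(-6) = (-1 + 0*(2*(-⅓)))*(-6) = (-1 + 0*(-⅔))*(-6) = (-1 + 0)*(-6) = -1*(-6) = 6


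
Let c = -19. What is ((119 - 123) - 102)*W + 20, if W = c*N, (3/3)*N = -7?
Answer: -14078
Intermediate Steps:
N = -7
W = 133 (W = -19*(-7) = 133)
((119 - 123) - 102)*W + 20 = ((119 - 123) - 102)*133 + 20 = (-4 - 102)*133 + 20 = -106*133 + 20 = -14098 + 20 = -14078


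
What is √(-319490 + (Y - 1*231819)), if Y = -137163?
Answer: 2*I*√172118 ≈ 829.74*I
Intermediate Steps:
√(-319490 + (Y - 1*231819)) = √(-319490 + (-137163 - 1*231819)) = √(-319490 + (-137163 - 231819)) = √(-319490 - 368982) = √(-688472) = 2*I*√172118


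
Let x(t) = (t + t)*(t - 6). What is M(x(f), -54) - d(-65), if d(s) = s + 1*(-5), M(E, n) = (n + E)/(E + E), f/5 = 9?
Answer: 4582/65 ≈ 70.492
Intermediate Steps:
f = 45 (f = 5*9 = 45)
x(t) = 2*t*(-6 + t) (x(t) = (2*t)*(-6 + t) = 2*t*(-6 + t))
M(E, n) = (E + n)/(2*E) (M(E, n) = (E + n)/((2*E)) = (E + n)*(1/(2*E)) = (E + n)/(2*E))
d(s) = -5 + s (d(s) = s - 5 = -5 + s)
M(x(f), -54) - d(-65) = (2*45*(-6 + 45) - 54)/(2*((2*45*(-6 + 45)))) - (-5 - 65) = (2*45*39 - 54)/(2*((2*45*39))) - 1*(-70) = (1/2)*(3510 - 54)/3510 + 70 = (1/2)*(1/3510)*3456 + 70 = 32/65 + 70 = 4582/65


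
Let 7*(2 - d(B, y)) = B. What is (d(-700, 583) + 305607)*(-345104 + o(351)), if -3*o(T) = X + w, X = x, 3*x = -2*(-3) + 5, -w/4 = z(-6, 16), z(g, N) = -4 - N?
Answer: -316529773861/3 ≈ -1.0551e+11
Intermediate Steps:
w = 80 (w = -4*(-4 - 1*16) = -4*(-4 - 16) = -4*(-20) = 80)
x = 11/3 (x = (-2*(-3) + 5)/3 = (6 + 5)/3 = (⅓)*11 = 11/3 ≈ 3.6667)
d(B, y) = 2 - B/7
X = 11/3 ≈ 3.6667
o(T) = -251/9 (o(T) = -(11/3 + 80)/3 = -⅓*251/3 = -251/9)
(d(-700, 583) + 305607)*(-345104 + o(351)) = ((2 - ⅐*(-700)) + 305607)*(-345104 - 251/9) = ((2 + 100) + 305607)*(-3106187/9) = (102 + 305607)*(-3106187/9) = 305709*(-3106187/9) = -316529773861/3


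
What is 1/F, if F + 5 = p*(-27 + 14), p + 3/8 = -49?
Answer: 8/5095 ≈ 0.0015702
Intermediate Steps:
p = -395/8 (p = -3/8 - 49 = -395/8 ≈ -49.375)
F = 5095/8 (F = -5 - 395*(-27 + 14)/8 = -5 - 395/8*(-13) = -5 + 5135/8 = 5095/8 ≈ 636.88)
1/F = 1/(5095/8) = 8/5095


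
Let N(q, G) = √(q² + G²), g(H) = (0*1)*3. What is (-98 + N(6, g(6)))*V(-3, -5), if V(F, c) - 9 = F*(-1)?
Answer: -1104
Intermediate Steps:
g(H) = 0 (g(H) = 0*3 = 0)
V(F, c) = 9 - F (V(F, c) = 9 + F*(-1) = 9 - F)
N(q, G) = √(G² + q²)
(-98 + N(6, g(6)))*V(-3, -5) = (-98 + √(0² + 6²))*(9 - 1*(-3)) = (-98 + √(0 + 36))*(9 + 3) = (-98 + √36)*12 = (-98 + 6)*12 = -92*12 = -1104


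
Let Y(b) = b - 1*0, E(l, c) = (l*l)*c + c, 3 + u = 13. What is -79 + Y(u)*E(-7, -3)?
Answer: -1579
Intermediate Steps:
u = 10 (u = -3 + 13 = 10)
E(l, c) = c + c*l² (E(l, c) = l²*c + c = c*l² + c = c + c*l²)
Y(b) = b (Y(b) = b + 0 = b)
-79 + Y(u)*E(-7, -3) = -79 + 10*(-3*(1 + (-7)²)) = -79 + 10*(-3*(1 + 49)) = -79 + 10*(-3*50) = -79 + 10*(-150) = -79 - 1500 = -1579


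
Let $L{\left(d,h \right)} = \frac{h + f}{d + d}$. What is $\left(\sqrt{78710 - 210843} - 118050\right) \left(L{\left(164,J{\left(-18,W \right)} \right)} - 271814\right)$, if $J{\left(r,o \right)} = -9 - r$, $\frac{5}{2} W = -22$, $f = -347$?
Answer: $\frac{2631196676625}{82} - \frac{44577665 i \sqrt{132133}}{164} \approx 3.2088 \cdot 10^{10} - 9.8805 \cdot 10^{7} i$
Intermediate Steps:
$W = - \frac{44}{5}$ ($W = \frac{2}{5} \left(-22\right) = - \frac{44}{5} \approx -8.8$)
$L{\left(d,h \right)} = \frac{-347 + h}{2 d}$ ($L{\left(d,h \right)} = \frac{h - 347}{d + d} = \frac{-347 + h}{2 d}$)
$\left(\sqrt{78710 - 210843} - 118050\right) \left(L{\left(164,J{\left(-18,W \right)} \right)} - 271814\right) = \left(\sqrt{78710 - 210843} - 118050\right) \left(\frac{-347 - -9}{2 \cdot 164} - 271814\right) = \left(\sqrt{-132133} - 118050\right) \left(\frac{1}{2} \cdot \frac{1}{164} \left(-347 + \left(-9 + 18\right)\right) - 271814\right) = \left(i \sqrt{132133} - 118050\right) \left(\frac{1}{2} \cdot \frac{1}{164} \left(-347 + 9\right) - 271814\right) = \left(-118050 + i \sqrt{132133}\right) \left(\frac{1}{2} \cdot \frac{1}{164} \left(-338\right) - 271814\right) = \left(-118050 + i \sqrt{132133}\right) \left(- \frac{169}{164} - 271814\right) = \left(-118050 + i \sqrt{132133}\right) \left(- \frac{44577665}{164}\right) = \frac{2631196676625}{82} - \frac{44577665 i \sqrt{132133}}{164}$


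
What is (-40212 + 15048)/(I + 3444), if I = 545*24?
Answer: -233/153 ≈ -1.5229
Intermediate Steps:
I = 13080
(-40212 + 15048)/(I + 3444) = (-40212 + 15048)/(13080 + 3444) = -25164/16524 = -25164*1/16524 = -233/153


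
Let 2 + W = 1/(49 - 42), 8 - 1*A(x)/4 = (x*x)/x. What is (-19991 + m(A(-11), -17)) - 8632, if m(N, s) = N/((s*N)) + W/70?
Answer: -238430301/8330 ≈ -28623.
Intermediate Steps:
A(x) = 32 - 4*x (A(x) = 32 - 4*x*x/x = 32 - 4*x²/x = 32 - 4*x)
W = -13/7 (W = -2 + 1/(49 - 42) = -2 + 1/7 = -2 + ⅐ = -13/7 ≈ -1.8571)
m(N, s) = -13/490 + 1/s (m(N, s) = N/((s*N)) - 13/7/70 = N/((N*s)) - 13/7*1/70 = N*(1/(N*s)) - 13/490 = 1/s - 13/490 = -13/490 + 1/s)
(-19991 + m(A(-11), -17)) - 8632 = (-19991 + (-13/490 + 1/(-17))) - 8632 = (-19991 + (-13/490 - 1/17)) - 8632 = (-19991 - 711/8330) - 8632 = -166525741/8330 - 8632 = -238430301/8330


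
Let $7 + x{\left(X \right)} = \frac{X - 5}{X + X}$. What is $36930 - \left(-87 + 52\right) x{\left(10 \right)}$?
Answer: $\frac{146775}{4} \approx 36694.0$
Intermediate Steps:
$x{\left(X \right)} = -7 + \frac{-5 + X}{2 X}$ ($x{\left(X \right)} = -7 + \frac{X - 5}{X + X} = -7 + \frac{-5 + X}{2 X}$)
$36930 - \left(-87 + 52\right) x{\left(10 \right)} = 36930 - \left(-87 + 52\right) \frac{-5 - 130}{2 \cdot 10} = 36930 - - 35 \cdot \frac{1}{2} \cdot \frac{1}{10} \left(-5 - 130\right) = 36930 - - 35 \cdot \frac{1}{2} \cdot \frac{1}{10} \left(-135\right) = 36930 - \left(-35\right) \left(- \frac{27}{4}\right) = 36930 - \frac{945}{4} = \frac{146775}{4}$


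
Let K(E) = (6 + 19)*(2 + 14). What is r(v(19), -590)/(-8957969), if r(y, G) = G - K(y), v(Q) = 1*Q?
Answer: 990/8957969 ≈ 0.00011052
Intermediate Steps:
K(E) = 400 (K(E) = 25*16 = 400)
v(Q) = Q
r(y, G) = -400 + G (r(y, G) = G - 1*400 = G - 400 = -400 + G)
r(v(19), -590)/(-8957969) = (-400 - 590)/(-8957969) = -990*(-1/8957969) = 990/8957969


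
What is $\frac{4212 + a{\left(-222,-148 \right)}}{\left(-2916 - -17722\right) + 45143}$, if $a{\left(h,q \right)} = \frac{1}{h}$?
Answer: $\frac{935063}{13308678} \approx 0.07026$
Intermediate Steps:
$\frac{4212 + a{\left(-222,-148 \right)}}{\left(-2916 - -17722\right) + 45143} = \frac{4212 + \frac{1}{-222}}{\left(-2916 - -17722\right) + 45143} = \frac{4212 - \frac{1}{222}}{\left(-2916 + 17722\right) + 45143} = \frac{935063}{222 \left(14806 + 45143\right)} = \frac{935063}{222 \cdot 59949} = \frac{935063}{222} \cdot \frac{1}{59949} = \frac{935063}{13308678}$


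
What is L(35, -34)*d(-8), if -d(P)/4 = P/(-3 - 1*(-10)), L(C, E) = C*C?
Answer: 5600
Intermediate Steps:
L(C, E) = C²
d(P) = -4*P/7 (d(P) = -4*P/(-3 - 1*(-10)) = -4*P/(-3 + 10) = -4*P/7)
L(35, -34)*d(-8) = 35²*(-4/7*(-8)) = 1225*(32/7) = 5600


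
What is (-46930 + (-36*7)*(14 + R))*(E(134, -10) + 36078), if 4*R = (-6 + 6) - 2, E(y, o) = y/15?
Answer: -27244912928/15 ≈ -1.8163e+9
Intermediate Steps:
E(y, o) = y/15 (E(y, o) = y*(1/15) = y/15)
R = -½ (R = ((-6 + 6) - 2)/4 = (0 - 2)/4 = (¼)*(-2) = -½ ≈ -0.50000)
(-46930 + (-36*7)*(14 + R))*(E(134, -10) + 36078) = (-46930 + (-36*7)*(14 - ½))*((1/15)*134 + 36078) = (-46930 - 252*27/2)*(134/15 + 36078) = (-46930 - 3402)*(541304/15) = -50332*541304/15 = -27244912928/15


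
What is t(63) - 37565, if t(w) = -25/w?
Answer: -2366620/63 ≈ -37565.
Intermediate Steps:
t(63) - 37565 = -25/63 - 37565 = -2366620/63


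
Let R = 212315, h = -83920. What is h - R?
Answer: -296235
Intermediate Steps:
h - R = -83920 - 1*212315 = -83920 - 212315 = -296235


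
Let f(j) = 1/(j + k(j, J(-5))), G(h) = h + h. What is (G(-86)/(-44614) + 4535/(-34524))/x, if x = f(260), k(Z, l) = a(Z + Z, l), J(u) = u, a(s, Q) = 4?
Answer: -2160249982/64177239 ≈ -33.661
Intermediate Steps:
k(Z, l) = 4
G(h) = 2*h
f(j) = 1/(4 + j) (f(j) = 1/(j + 4) = 1/(4 + j))
x = 1/264 (x = 1/(4 + 260) = 1/264 ≈ 0.0037879)
(G(-86)/(-44614) + 4535/(-34524))/x = ((2*(-86))/(-44614) + 4535/(-34524))/(1/264) = (-172*(-1/44614) + 4535*(-1/34524))*264 = (86/22307 - 4535/34524)*264 = -98193181/770126868*264 = -2160249982/64177239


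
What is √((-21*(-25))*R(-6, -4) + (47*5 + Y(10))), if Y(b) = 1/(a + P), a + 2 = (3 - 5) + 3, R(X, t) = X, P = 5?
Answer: I*√11659/2 ≈ 53.988*I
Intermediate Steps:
a = -1 (a = -2 + ((3 - 5) + 3) = -2 + (-2 + 3) = -2 + 1 = -1)
Y(b) = ¼ (Y(b) = 1/(-1 + 5) = 1/4 = ¼)
√((-21*(-25))*R(-6, -4) + (47*5 + Y(10))) = √(-21*(-25)*(-6) + (47*5 + ¼)) = √(525*(-6) + (235 + ¼)) = √(-3150 + 941/4) = √(-11659/4) = I*√11659/2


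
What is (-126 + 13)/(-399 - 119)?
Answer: 113/518 ≈ 0.21815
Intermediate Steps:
(-126 + 13)/(-399 - 119) = -113/(-518) = -113*(-1/518) = 113/518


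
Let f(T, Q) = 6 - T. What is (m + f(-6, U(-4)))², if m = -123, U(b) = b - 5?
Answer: 12321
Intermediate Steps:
U(b) = -5 + b
(m + f(-6, U(-4)))² = (-123 + (6 - 1*(-6)))² = (-123 + (6 + 6))² = (-123 + 12)² = (-111)² = 12321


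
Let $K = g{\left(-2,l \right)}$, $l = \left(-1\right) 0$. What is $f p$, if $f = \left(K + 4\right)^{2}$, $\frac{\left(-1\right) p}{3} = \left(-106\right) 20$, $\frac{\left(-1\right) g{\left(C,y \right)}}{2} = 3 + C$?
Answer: $25440$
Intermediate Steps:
$l = 0$
$g{\left(C,y \right)} = -6 - 2 C$ ($g{\left(C,y \right)} = - 2 \left(3 + C\right) = -6 - 2 C$)
$K = -2$ ($K = -6 - -4 = -6 + 4 = -2$)
$p = 6360$ ($p = - 3 \left(\left(-106\right) 20\right) = \left(-3\right) \left(-2120\right) = 6360$)
$f = 4$ ($f = \left(-2 + 4\right)^{2} = 2^{2} = 4$)
$f p = 4 \cdot 6360 = 25440$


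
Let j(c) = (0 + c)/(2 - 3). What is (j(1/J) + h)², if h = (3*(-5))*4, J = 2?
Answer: 14641/4 ≈ 3660.3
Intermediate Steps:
j(c) = -c (j(c) = c/(-1) = c*(-1) = -c)
h = -60 (h = -15*4 = -60)
(j(1/J) + h)² = (-1/2 - 60)² = (-1*½ - 60)² = (-½ - 60)² = (-121/2)² = 14641/4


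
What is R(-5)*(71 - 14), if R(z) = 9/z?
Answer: -513/5 ≈ -102.60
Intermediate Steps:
R(-5)*(71 - 14) = (9/(-5))*(71 - 14) = (9*(-⅕))*57 = -9/5*57 = -513/5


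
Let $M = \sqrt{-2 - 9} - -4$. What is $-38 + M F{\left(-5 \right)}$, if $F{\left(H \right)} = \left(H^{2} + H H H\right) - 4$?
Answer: $-454 - 104 i \sqrt{11} \approx -454.0 - 344.93 i$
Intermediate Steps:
$F{\left(H \right)} = -4 + H^{2} + H^{3}$ ($F{\left(H \right)} = \left(H^{2} + H^{2} H\right) - 4 = \left(H^{2} + H^{3}\right) - 4 = -4 + H^{2} + H^{3}$)
$M = 4 + i \sqrt{11}$ ($M = \sqrt{-11} + 4 = i \sqrt{11} + 4 = 4 + i \sqrt{11} \approx 4.0 + 3.3166 i$)
$-38 + M F{\left(-5 \right)} = -38 + \left(4 + i \sqrt{11}\right) \left(-4 + \left(-5\right)^{2} + \left(-5\right)^{3}\right) = -38 + \left(4 + i \sqrt{11}\right) \left(-4 + 25 - 125\right) = -38 + \left(4 + i \sqrt{11}\right) \left(-104\right) = -38 - \left(416 + 104 i \sqrt{11}\right) = -454 - 104 i \sqrt{11}$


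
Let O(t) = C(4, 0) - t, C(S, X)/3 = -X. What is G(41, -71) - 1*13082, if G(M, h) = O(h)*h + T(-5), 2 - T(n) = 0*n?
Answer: -18121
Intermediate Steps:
C(S, X) = -3*X (C(S, X) = 3*(-X) = -3*X)
T(n) = 2 (T(n) = 2 - 0*n = 2 - 1*0 = 2 + 0 = 2)
O(t) = -t (O(t) = -3*0 - t = 0 - t = -t)
G(M, h) = 2 - h² (G(M, h) = (-h)*h + 2 = -h² + 2 = 2 - h²)
G(41, -71) - 1*13082 = (2 - 1*(-71)²) - 1*13082 = (2 - 1*5041) - 13082 = (2 - 5041) - 13082 = -5039 - 13082 = -18121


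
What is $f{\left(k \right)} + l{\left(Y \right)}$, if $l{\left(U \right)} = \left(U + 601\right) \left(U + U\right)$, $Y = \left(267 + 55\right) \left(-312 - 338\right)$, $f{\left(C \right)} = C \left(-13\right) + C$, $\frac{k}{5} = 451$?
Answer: $87361374340$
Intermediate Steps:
$k = 2255$ ($k = 5 \cdot 451 = 2255$)
$f{\left(C \right)} = - 12 C$ ($f{\left(C \right)} = - 13 C + C = - 12 C$)
$Y = -209300$ ($Y = 322 \left(-650\right) = -209300$)
$l{\left(U \right)} = 2 U \left(601 + U\right)$ ($l{\left(U \right)} = \left(601 + U\right) 2 U = 2 U \left(601 + U\right)$)
$f{\left(k \right)} + l{\left(Y \right)} = \left(-12\right) 2255 + 2 \left(-209300\right) \left(601 - 209300\right) = -27060 + 2 \left(-209300\right) \left(-208699\right) = -27060 + 87361401400 = 87361374340$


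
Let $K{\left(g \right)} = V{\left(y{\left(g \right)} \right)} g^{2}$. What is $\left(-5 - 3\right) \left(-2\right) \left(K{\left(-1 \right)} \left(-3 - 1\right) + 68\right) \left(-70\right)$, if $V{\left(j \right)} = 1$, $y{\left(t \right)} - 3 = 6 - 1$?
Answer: $-71680$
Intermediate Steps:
$y{\left(t \right)} = 8$ ($y{\left(t \right)} = 3 + \left(6 - 1\right) = 3 + 5 = 8$)
$K{\left(g \right)} = g^{2}$ ($K{\left(g \right)} = 1 g^{2} = g^{2}$)
$\left(-5 - 3\right) \left(-2\right) \left(K{\left(-1 \right)} \left(-3 - 1\right) + 68\right) \left(-70\right) = \left(-5 - 3\right) \left(-2\right) \left(\left(-1\right)^{2} \left(-3 - 1\right) + 68\right) \left(-70\right) = \left(-8\right) \left(-2\right) \left(1 \left(-4\right) + 68\right) \left(-70\right) = 16 \left(-4 + 68\right) \left(-70\right) = 16 \cdot 64 \left(-70\right) = 1024 \left(-70\right) = -71680$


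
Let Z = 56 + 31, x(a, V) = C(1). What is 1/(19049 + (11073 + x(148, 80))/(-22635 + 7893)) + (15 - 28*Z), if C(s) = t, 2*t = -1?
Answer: -1359678530907/561618571 ≈ -2421.0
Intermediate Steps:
t = -1/2 (t = (1/2)*(-1) = -1/2 ≈ -0.50000)
C(s) = -1/2
x(a, V) = -1/2
Z = 87
1/(19049 + (11073 + x(148, 80))/(-22635 + 7893)) + (15 - 28*Z) = 1/(19049 + (11073 - 1/2)/(-22635 + 7893)) + (15 - 28*87) = 1/(19049 + (22145/2)/(-14742)) + (15 - 2436) = 1/(19049 + (22145/2)*(-1/14742)) - 2421 = 1/(19049 - 22145/29484) - 2421 = 1/(561618571/29484) - 2421 = 29484/561618571 - 2421 = -1359678530907/561618571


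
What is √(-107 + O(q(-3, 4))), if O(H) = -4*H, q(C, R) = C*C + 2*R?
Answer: 5*I*√7 ≈ 13.229*I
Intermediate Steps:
q(C, R) = C² + 2*R
√(-107 + O(q(-3, 4))) = √(-107 - 4*((-3)² + 2*4)) = √(-107 - 4*(9 + 8)) = √(-107 - 4*17) = √(-107 - 68) = √(-175) = 5*I*√7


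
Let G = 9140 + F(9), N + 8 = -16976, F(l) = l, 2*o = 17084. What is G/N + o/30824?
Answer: -17116431/65439352 ≈ -0.26156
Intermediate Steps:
o = 8542 (o = (1/2)*17084 = 8542)
N = -16984 (N = -8 - 16976 = -16984)
G = 9149 (G = 9140 + 9 = 9149)
G/N + o/30824 = 9149/(-16984) + 8542/30824 = 9149*(-1/16984) + 8542*(1/30824) = -9149/16984 + 4271/15412 = -17116431/65439352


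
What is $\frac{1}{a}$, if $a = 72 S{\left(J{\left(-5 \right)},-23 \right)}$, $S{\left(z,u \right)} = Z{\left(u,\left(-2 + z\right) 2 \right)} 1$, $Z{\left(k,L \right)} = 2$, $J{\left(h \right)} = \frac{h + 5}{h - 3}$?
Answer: $\frac{1}{144} \approx 0.0069444$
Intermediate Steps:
$J{\left(h \right)} = \frac{5 + h}{-3 + h}$
$S{\left(z,u \right)} = 2$ ($S{\left(z,u \right)} = 2 \cdot 1 = 2$)
$a = 144$ ($a = 72 \cdot 2 = 144$)
$\frac{1}{a} = \frac{1}{144}$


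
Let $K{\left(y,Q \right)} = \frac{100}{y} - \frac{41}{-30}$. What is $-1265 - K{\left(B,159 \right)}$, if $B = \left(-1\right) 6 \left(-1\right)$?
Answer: $- \frac{38491}{30} \approx -1283.0$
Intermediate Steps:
$B = 6$ ($B = \left(-6\right) \left(-1\right) = 6$)
$K{\left(y,Q \right)} = \frac{41}{30} + \frac{100}{y}$ ($K{\left(y,Q \right)} = \frac{100}{y} - - \frac{41}{30} = \frac{100}{y} + \frac{41}{30} = \frac{41}{30} + \frac{100}{y}$)
$-1265 - K{\left(B,159 \right)} = -1265 - \left(\frac{41}{30} + \frac{100}{6}\right) = -1265 - \left(\frac{41}{30} + 100 \cdot \frac{1}{6}\right) = -1265 - \left(\frac{41}{30} + \frac{50}{3}\right) = -1265 - \frac{541}{30} = - \frac{38491}{30}$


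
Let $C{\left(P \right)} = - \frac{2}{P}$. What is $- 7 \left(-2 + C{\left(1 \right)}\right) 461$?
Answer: $12908$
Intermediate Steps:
$- 7 \left(-2 + C{\left(1 \right)}\right) 461 = - 7 \left(-2 - \frac{2}{1}\right) 461 = - 7 \left(-2 - 2\right) 461 = \left(-7\right) \left(-4\right) 461 = 28 \cdot 461 = 12908$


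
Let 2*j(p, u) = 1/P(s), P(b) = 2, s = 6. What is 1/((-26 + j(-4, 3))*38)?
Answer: -2/1957 ≈ -0.0010220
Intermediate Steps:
j(p, u) = 1/4 (j(p, u) = (1/2)/2 = (1/2)*(1/2) = 1/4)
1/((-26 + j(-4, 3))*38) = 1/((-26 + 1/4)*38) = 1/(-103/4*38) = 1/(-1957/2) = -2/1957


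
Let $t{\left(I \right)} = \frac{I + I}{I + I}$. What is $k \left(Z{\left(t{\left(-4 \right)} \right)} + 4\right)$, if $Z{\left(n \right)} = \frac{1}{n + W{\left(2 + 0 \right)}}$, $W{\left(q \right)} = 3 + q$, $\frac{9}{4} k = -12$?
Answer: $- \frac{200}{9} \approx -22.222$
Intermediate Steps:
$k = - \frac{16}{3}$ ($k = \frac{4}{9} \left(-12\right) = - \frac{16}{3} \approx -5.3333$)
$t{\left(I \right)} = 1$ ($t{\left(I \right)} = \frac{2 I}{2 I} = 2 I \frac{1}{2 I} = 1$)
$Z{\left(n \right)} = \frac{1}{5 + n}$ ($Z{\left(n \right)} = \frac{1}{n + \left(3 + \left(2 + 0\right)\right)} = \frac{1}{n + \left(3 + 2\right)} = \frac{1}{n + 5} = \frac{1}{5 + n}$)
$k \left(Z{\left(t{\left(-4 \right)} \right)} + 4\right) = - \frac{16 \left(\frac{1}{5 + 1} + 4\right)}{3} = - \frac{16 \left(\frac{1}{6} + 4\right)}{3} = \left(- \frac{16}{3}\right) \frac{25}{6} = - \frac{200}{9}$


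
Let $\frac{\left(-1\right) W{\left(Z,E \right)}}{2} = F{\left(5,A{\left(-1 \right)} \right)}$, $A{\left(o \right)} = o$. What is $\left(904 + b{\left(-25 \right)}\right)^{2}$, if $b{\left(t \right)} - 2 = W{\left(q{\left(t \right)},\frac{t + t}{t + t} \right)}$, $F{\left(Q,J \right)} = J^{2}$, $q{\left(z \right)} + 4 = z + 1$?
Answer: $817216$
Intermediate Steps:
$q{\left(z \right)} = -3 + z$ ($q{\left(z \right)} = -4 + \left(z + 1\right) = -4 + \left(1 + z\right) = -3 + z$)
$W{\left(Z,E \right)} = -2$ ($W{\left(Z,E \right)} = - 2 \left(-1\right)^{2} = \left(-2\right) 1 = -2$)
$b{\left(t \right)} = 0$ ($b{\left(t \right)} = 2 - 2 = 0$)
$\left(904 + b{\left(-25 \right)}\right)^{2} = \left(904 + 0\right)^{2} = 904^{2} = 817216$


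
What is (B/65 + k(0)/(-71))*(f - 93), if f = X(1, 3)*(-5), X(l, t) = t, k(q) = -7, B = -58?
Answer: 395604/4615 ≈ 85.721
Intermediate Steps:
f = -15 (f = 3*(-5) = -15)
(B/65 + k(0)/(-71))*(f - 93) = (-58/65 - 7/(-71))*(-15 - 93) = (-58*1/65 - 7*(-1/71))*(-108) = (-58/65 + 7/71)*(-108) = -3663/4615*(-108) = 395604/4615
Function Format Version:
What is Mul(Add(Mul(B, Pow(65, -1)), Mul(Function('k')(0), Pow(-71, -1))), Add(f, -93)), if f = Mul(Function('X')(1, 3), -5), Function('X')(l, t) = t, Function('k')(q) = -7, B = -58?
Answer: Rational(395604, 4615) ≈ 85.721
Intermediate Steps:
f = -15 (f = Mul(3, -5) = -15)
Mul(Add(Mul(B, Pow(65, -1)), Mul(Function('k')(0), Pow(-71, -1))), Add(f, -93)) = Mul(Add(Mul(-58, Pow(65, -1)), Mul(-7, Pow(-71, -1))), Add(-15, -93)) = Mul(Add(Mul(-58, Rational(1, 65)), Mul(-7, Rational(-1, 71))), -108) = Mul(Add(Rational(-58, 65), Rational(7, 71)), -108) = Mul(Rational(-3663, 4615), -108) = Rational(395604, 4615)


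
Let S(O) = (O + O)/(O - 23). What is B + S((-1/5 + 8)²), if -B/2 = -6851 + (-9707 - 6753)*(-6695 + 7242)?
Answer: 8523907087/473 ≈ 1.8021e+7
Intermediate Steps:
S(O) = 2*O/(-23 + O) (S(O) = (2*O)/(-23 + O) = 2*O/(-23 + O))
B = 18020942 (B = -2*(-6851 + (-9707 - 6753)*(-6695 + 7242)) = -2*(-6851 - 16460*547) = -2*(-6851 - 9003620) = -2*(-9010471) = 18020942)
B + S((-1/5 + 8)²) = 18020942 + 2*(-1/5 + 8)²/(-23 + (-1/5 + 8)²) = 18020942 + 2*(-1*⅕ + 8)²/(-23 + (-1*⅕ + 8)²) = 18020942 + 2*(-⅕ + 8)²/(-23 + (-⅕ + 8)²) = 18020942 + 2*(39/5)²/(-23 + (39/5)²) = 18020942 + 2*(1521/25)/(-23 + 1521/25) = 18020942 + 2*(1521/25)/(946/25) = 18020942 + 2*(1521/25)*(25/946) = 18020942 + 1521/473 = 8523907087/473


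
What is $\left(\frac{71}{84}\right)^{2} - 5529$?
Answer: $- \frac{39007583}{7056} \approx -5528.3$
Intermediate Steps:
$\left(\frac{71}{84}\right)^{2} - 5529 = \frac{5041}{7056} - 5529 = - \frac{39007583}{7056}$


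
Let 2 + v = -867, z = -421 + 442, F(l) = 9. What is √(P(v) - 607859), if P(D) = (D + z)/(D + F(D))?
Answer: I*√28098236695/215 ≈ 779.65*I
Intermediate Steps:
z = 21
v = -869 (v = -2 - 867 = -869)
P(D) = (21 + D)/(9 + D) (P(D) = (D + 21)/(D + 9) = (21 + D)/(9 + D))
√(P(v) - 607859) = √((21 - 869)/(9 - 869) - 607859) = √(-848/(-860) - 607859) = √(-1/860*(-848) - 607859) = √(212/215 - 607859) = √(-130689473/215) = I*√28098236695/215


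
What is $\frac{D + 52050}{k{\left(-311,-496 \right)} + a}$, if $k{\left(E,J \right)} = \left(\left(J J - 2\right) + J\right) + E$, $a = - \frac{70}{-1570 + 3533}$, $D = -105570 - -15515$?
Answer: $- \frac{74603815}{481341271} \approx -0.15499$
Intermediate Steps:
$D = -90055$ ($D = -105570 + 15515 = -90055$)
$a = - \frac{70}{1963} \approx -0.03566$
$k{\left(E,J \right)} = -2 + E + J + J^{2}$ ($k{\left(E,J \right)} = \left(\left(J^{2} - 2\right) + J\right) + E = \left(\left(-2 + J^{2}\right) + J\right) + E = \left(-2 + J + J^{2}\right) + E = -2 + E + J + J^{2}$)
$\frac{D + 52050}{k{\left(-311,-496 \right)} + a} = \frac{-90055 + 52050}{\left(-2 - 311 - 496 + \left(-496\right)^{2}\right) - \frac{70}{1963}} = - \frac{38005}{\left(-2 - 311 - 496 + 246016\right) - \frac{70}{1963}} = - \frac{38005}{245207 - \frac{70}{1963}} = - \frac{38005}{\frac{481341271}{1963}} = \left(-38005\right) \frac{1963}{481341271} = - \frac{74603815}{481341271}$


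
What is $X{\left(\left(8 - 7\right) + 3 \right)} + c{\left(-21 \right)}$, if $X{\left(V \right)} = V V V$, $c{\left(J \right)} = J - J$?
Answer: $64$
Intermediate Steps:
$c{\left(J \right)} = 0$
$X{\left(V \right)} = V^{3}$ ($X{\left(V \right)} = V^{2} V = V^{3}$)
$X{\left(\left(8 - 7\right) + 3 \right)} + c{\left(-21 \right)} = \left(\left(8 - 7\right) + 3\right)^{3} + 0 = \left(1 + 3\right)^{3} + 0 = 4^{3} + 0 = 64 + 0 = 64$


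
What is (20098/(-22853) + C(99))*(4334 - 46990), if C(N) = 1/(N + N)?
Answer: 84385319728/2262447 ≈ 37298.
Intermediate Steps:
C(N) = 1/(2*N)
(20098/(-22853) + C(99))*(4334 - 46990) = (20098/(-22853) + (½)/99)*(4334 - 46990) = (20098*(-1/22853) + (½)*(1/99))*(-42656) = (-20098/22853 + 1/198)*(-42656) = -3956551/4524894*(-42656) = 84385319728/2262447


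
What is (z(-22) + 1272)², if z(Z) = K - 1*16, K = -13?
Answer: 1545049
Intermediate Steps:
z(Z) = -29 (z(Z) = -13 - 1*16 = -13 - 16 = -29)
(z(-22) + 1272)² = (-29 + 1272)² = 1243² = 1545049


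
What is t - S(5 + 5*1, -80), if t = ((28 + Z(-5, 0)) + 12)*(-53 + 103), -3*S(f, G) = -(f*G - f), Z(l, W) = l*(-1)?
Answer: 2520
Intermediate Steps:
Z(l, W) = -l
S(f, G) = -f/3 + G*f/3 (S(f, G) = -(-1)*(f*G - f)/3 = -(-1)*(G*f - f)/3 = -(-1)*(-f + G*f)/3 = -(f - G*f)/3 = -f/3 + G*f/3)
t = 2250 (t = ((28 - 1*(-5)) + 12)*(-53 + 103) = ((28 + 5) + 12)*50 = (33 + 12)*50 = 45*50 = 2250)
t - S(5 + 5*1, -80) = 2250 - (5 + 5*1)*(-1 - 80)/3 = 2250 - (5 + 5)*(-81)/3 = 2250 - 10*(-81)/3 = 2250 - 1*(-270) = 2250 + 270 = 2520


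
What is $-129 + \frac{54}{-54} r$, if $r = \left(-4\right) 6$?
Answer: $-105$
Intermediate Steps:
$r = -24$
$-129 + \frac{54}{-54} r = -129 + \frac{54}{-54} \left(-24\right) = -129 + 54 \left(- \frac{1}{54}\right) \left(-24\right) = -129 - -24 = -129 + 24 = -105$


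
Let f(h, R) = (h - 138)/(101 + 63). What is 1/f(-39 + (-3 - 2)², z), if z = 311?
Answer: -41/38 ≈ -1.0789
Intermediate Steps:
f(h, R) = -69/82 + h/164 (f(h, R) = (-138 + h)/164 = (-138 + h)*(1/164) = -69/82 + h/164)
1/f(-39 + (-3 - 2)², z) = 1/(-69/82 + (-39 + (-3 - 2)²)/164) = 1/(-69/82 + (-39 + (-5)²)/164) = 1/(-69/82 + (-39 + 25)/164) = 1/(-69/82 + (1/164)*(-14)) = 1/(-69/82 - 7/82) = 1/(-38/41) = -41/38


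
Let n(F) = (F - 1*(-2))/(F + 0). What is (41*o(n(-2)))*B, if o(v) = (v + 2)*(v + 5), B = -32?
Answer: -13120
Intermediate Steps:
n(F) = (2 + F)/F (n(F) = (F + 2)/F = (2 + F)/F)
o(v) = (2 + v)*(5 + v)
(41*o(n(-2)))*B = (41*(10 + ((2 - 2)/(-2))**2 + 7*((2 - 2)/(-2))))*(-32) = (41*(10 + (-1/2*0)**2 + 7*(-1/2*0)))*(-32) = (41*(10 + 0**2 + 7*0))*(-32) = (41*(10 + 0 + 0))*(-32) = (41*10)*(-32) = 410*(-32) = -13120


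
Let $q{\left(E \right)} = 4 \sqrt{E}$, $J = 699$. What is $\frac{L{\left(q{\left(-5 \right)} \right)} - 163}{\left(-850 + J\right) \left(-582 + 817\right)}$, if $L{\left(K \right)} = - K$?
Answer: $\frac{163}{35485} + \frac{4 i \sqrt{5}}{35485} \approx 0.0045935 + 0.00025206 i$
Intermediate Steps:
$\frac{L{\left(q{\left(-5 \right)} \right)} - 163}{\left(-850 + J\right) \left(-582 + 817\right)} = \frac{- 4 \sqrt{-5} - 163}{\left(-850 + 699\right) \left(-582 + 817\right)} = \frac{- 4 i \sqrt{5} - 163}{\left(-151\right) 235} = \frac{- 4 i \sqrt{5} - 163}{-35485} = - \frac{- 4 i \sqrt{5} - 163}{35485} = - \frac{-163 - 4 i \sqrt{5}}{35485} = \frac{163}{35485} + \frac{4 i \sqrt{5}}{35485}$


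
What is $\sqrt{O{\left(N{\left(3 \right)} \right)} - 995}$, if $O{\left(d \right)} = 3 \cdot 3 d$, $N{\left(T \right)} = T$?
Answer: $22 i \sqrt{2} \approx 31.113 i$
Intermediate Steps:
$O{\left(d \right)} = 9 d$
$\sqrt{O{\left(N{\left(3 \right)} \right)} - 995} = \sqrt{9 \cdot 3 - 995} = \sqrt{27 - 995} = \sqrt{-968} = 22 i \sqrt{2}$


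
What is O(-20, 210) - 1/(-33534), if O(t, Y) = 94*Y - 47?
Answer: 660385063/33534 ≈ 19693.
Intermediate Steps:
O(t, Y) = -47 + 94*Y
O(-20, 210) - 1/(-33534) = (-47 + 94*210) - 1/(-33534) = (-47 + 19740) - 1*(-1/33534) = 19693 + 1/33534 = 660385063/33534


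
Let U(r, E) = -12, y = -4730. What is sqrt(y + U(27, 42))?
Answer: I*sqrt(4742) ≈ 68.862*I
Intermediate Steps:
sqrt(y + U(27, 42)) = sqrt(-4730 - 12) = sqrt(-4742) = I*sqrt(4742)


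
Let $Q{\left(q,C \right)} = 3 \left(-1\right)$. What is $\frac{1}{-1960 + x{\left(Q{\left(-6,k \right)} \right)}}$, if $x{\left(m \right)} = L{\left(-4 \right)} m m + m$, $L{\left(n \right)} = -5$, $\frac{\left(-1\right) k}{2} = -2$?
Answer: $- \frac{1}{2008} \approx -0.00049801$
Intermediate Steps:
$k = 4$ ($k = \left(-2\right) \left(-2\right) = 4$)
$Q{\left(q,C \right)} = -3$
$x{\left(m \right)} = m - 5 m^{2}$ ($x{\left(m \right)} = - 5 m m + m = - 5 m^{2} + m = m - 5 m^{2}$)
$\frac{1}{-1960 + x{\left(Q{\left(-6,k \right)} \right)}} = \frac{1}{-1960 - 3 \left(1 - -15\right)} = \frac{1}{-1960 - 3 \left(1 + 15\right)} = \frac{1}{-1960 - 48} = \frac{1}{-2008} = - \frac{1}{2008}$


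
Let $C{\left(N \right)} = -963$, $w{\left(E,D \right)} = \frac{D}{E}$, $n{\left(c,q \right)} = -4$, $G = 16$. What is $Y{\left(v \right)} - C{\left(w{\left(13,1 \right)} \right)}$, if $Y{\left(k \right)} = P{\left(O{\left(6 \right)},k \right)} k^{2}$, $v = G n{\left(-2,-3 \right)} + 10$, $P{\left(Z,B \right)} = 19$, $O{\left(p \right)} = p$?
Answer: $56367$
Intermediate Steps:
$v = -54$ ($v = 16 \left(-4\right) + 10 = -64 + 10 = -54$)
$Y{\left(k \right)} = 19 k^{2}$
$Y{\left(v \right)} - C{\left(w{\left(13,1 \right)} \right)} = 19 \left(-54\right)^{2} - -963 = 19 \cdot 2916 + 963 = 55404 + 963 = 56367$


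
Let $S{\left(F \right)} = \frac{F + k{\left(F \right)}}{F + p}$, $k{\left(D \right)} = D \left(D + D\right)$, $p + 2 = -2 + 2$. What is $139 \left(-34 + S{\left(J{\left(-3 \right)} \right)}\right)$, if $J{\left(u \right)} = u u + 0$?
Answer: $- \frac{9313}{7} \approx -1330.4$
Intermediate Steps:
$J{\left(u \right)} = u^{2}$ ($J{\left(u \right)} = u^{2} + 0 = u^{2}$)
$p = -2$ ($p = -2 + \left(-2 + 2\right) = -2 + 0 = -2$)
$k{\left(D \right)} = 2 D^{2}$ ($k{\left(D \right)} = D 2 D = 2 D^{2}$)
$S{\left(F \right)} = \frac{F + 2 F^{2}}{-2 + F}$ ($S{\left(F \right)} = \frac{F + 2 F^{2}}{F - 2} = \frac{F + 2 F^{2}}{-2 + F}$)
$139 \left(-34 + S{\left(J{\left(-3 \right)} \right)}\right) = 139 \left(-34 + \frac{\left(-3\right)^{2} \left(1 + 2 \left(-3\right)^{2}\right)}{-2 + \left(-3\right)^{2}}\right) = 139 \left(-34 + \frac{9 \left(1 + 2 \cdot 9\right)}{-2 + 9}\right) = 139 \left(-34 + \frac{9 \left(1 + 18\right)}{7}\right) = 139 \left(-34 + 9 \cdot \frac{1}{7} \cdot 19\right) = 139 \left(-34 + \frac{171}{7}\right) = 139 \left(- \frac{67}{7}\right) = - \frac{9313}{7}$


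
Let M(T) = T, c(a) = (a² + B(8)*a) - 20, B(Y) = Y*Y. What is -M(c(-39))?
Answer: 995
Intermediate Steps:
B(Y) = Y²
c(a) = -20 + a² + 64*a (c(a) = (a² + 8²*a) - 20 = (a² + 64*a) - 20 = -20 + a² + 64*a)
-M(c(-39)) = -(-20 + (-39)² + 64*(-39)) = -(-20 + 1521 - 2496) = -1*(-995) = 995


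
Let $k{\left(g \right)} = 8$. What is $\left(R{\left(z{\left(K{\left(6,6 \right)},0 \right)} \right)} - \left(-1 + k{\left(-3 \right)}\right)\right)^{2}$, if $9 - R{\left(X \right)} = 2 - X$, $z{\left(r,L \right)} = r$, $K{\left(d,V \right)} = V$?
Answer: $36$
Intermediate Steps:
$R{\left(X \right)} = 7 + X$ ($R{\left(X \right)} = 9 - \left(2 - X\right) = 9 + \left(-2 + X\right) = 7 + X$)
$\left(R{\left(z{\left(K{\left(6,6 \right)},0 \right)} \right)} - \left(-1 + k{\left(-3 \right)}\right)\right)^{2} = \left(\left(7 + 6\right) + \left(1 - 8\right)\right)^{2} = \left(13 + \left(1 - 8\right)\right)^{2} = \left(13 - 7\right)^{2} = 6^{2} = 36$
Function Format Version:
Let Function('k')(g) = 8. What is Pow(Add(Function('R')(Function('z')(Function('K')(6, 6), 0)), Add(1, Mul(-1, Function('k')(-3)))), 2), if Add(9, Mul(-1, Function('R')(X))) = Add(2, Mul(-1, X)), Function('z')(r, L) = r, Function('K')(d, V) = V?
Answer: 36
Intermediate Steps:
Function('R')(X) = Add(7, X) (Function('R')(X) = Add(9, Mul(-1, Add(2, Mul(-1, X)))) = Add(9, Add(-2, X)) = Add(7, X))
Pow(Add(Function('R')(Function('z')(Function('K')(6, 6), 0)), Add(1, Mul(-1, Function('k')(-3)))), 2) = Pow(Add(Add(7, 6), Add(1, Mul(-1, 8))), 2) = Pow(Add(13, Add(1, -8)), 2) = Pow(Add(13, -7), 2) = Pow(6, 2) = 36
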